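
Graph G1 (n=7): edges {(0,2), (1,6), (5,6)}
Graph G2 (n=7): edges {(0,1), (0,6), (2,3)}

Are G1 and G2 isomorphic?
Yes, isomorphic

The graphs are isomorphic.
One valid mapping φ: V(G1) → V(G2): 0→2, 1→6, 2→3, 3→5, 4→4, 5→1, 6→0

Verify φ preserves adjacency — for each edge of G1, its image is an edge of G2:
  (0,2) → (φ(0),φ(2)) = (2,3) ∈ E(G2) ✓
  (1,6) → (φ(1),φ(6)) = (0,6) ∈ E(G2) ✓
  (5,6) → (φ(5),φ(6)) = (0,1) ∈ E(G2) ✓
All 3 edges of G1 map to edges of G2, and |E(G1)| = |E(G2)| = 3, so φ is a bijection on edges as well as vertices. Hence G1 ≅ G2.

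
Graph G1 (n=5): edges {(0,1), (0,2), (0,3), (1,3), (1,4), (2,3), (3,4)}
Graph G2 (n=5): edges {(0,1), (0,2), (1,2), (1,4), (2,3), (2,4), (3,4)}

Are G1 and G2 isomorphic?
Yes, isomorphic

The graphs are isomorphic.
One valid mapping φ: V(G1) → V(G2): 0→4, 1→1, 2→3, 3→2, 4→0

Verify φ preserves adjacency — for each edge of G1, its image is an edge of G2:
  (0,1) → (φ(0),φ(1)) = (1,4) ∈ E(G2) ✓
  (0,2) → (φ(0),φ(2)) = (3,4) ∈ E(G2) ✓
  (0,3) → (φ(0),φ(3)) = (2,4) ∈ E(G2) ✓
  (1,3) → (φ(1),φ(3)) = (1,2) ∈ E(G2) ✓
  (1,4) → (φ(1),φ(4)) = (0,1) ∈ E(G2) ✓
  (2,3) → (φ(2),φ(3)) = (2,3) ∈ E(G2) ✓
  (3,4) → (φ(3),φ(4)) = (0,2) ∈ E(G2) ✓
All 7 edges of G1 map to edges of G2, and |E(G1)| = |E(G2)| = 7, so φ is a bijection on edges as well as vertices. Hence G1 ≅ G2.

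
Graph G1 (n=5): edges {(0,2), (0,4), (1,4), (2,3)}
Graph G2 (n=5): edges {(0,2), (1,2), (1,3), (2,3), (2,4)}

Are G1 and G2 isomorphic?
No, not isomorphic

The graphs are NOT isomorphic.

Counting triangles (3-cliques): G1 has 0, G2 has 1.
Triangle count is an isomorphism invariant, so differing triangle counts rule out isomorphism.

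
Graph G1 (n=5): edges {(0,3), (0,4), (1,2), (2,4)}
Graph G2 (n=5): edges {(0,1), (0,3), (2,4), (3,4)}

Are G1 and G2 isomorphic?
Yes, isomorphic

The graphs are isomorphic.
One valid mapping φ: V(G1) → V(G2): 0→4, 1→1, 2→0, 3→2, 4→3

Verify φ preserves adjacency — for each edge of G1, its image is an edge of G2:
  (0,3) → (φ(0),φ(3)) = (2,4) ∈ E(G2) ✓
  (0,4) → (φ(0),φ(4)) = (3,4) ∈ E(G2) ✓
  (1,2) → (φ(1),φ(2)) = (0,1) ∈ E(G2) ✓
  (2,4) → (φ(2),φ(4)) = (0,3) ∈ E(G2) ✓
All 4 edges of G1 map to edges of G2, and |E(G1)| = |E(G2)| = 4, so φ is a bijection on edges as well as vertices. Hence G1 ≅ G2.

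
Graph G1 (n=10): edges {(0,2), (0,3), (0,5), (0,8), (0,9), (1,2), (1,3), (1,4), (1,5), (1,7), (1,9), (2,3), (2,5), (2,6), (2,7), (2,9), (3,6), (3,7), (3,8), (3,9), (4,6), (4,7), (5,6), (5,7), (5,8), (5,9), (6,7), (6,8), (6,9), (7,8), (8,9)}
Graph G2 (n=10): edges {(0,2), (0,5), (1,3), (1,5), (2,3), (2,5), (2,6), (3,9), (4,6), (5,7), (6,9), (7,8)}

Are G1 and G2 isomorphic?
No, not isomorphic

The graphs are NOT isomorphic.

Counting triangles (3-cliques): G1 has 38, G2 has 1.
Triangle count is an isomorphism invariant, so differing triangle counts rule out isomorphism.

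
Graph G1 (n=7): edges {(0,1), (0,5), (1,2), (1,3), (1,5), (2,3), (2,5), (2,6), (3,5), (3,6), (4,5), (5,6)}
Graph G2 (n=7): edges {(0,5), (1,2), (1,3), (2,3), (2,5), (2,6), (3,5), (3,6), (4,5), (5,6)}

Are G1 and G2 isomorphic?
No, not isomorphic

The graphs are NOT isomorphic.

Counting edges: G1 has 12 edge(s); G2 has 10 edge(s).
Edge count is an isomorphism invariant (a bijection on vertices induces a bijection on edges), so differing edge counts rule out isomorphism.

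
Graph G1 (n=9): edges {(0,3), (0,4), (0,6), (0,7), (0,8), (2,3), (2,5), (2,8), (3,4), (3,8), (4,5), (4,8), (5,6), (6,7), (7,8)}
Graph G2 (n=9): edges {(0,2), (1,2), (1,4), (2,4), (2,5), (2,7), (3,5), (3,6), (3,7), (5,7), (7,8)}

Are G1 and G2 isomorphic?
No, not isomorphic

The graphs are NOT isomorphic.

Counting triangles (3-cliques): G1 has 7, G2 has 3.
Triangle count is an isomorphism invariant, so differing triangle counts rule out isomorphism.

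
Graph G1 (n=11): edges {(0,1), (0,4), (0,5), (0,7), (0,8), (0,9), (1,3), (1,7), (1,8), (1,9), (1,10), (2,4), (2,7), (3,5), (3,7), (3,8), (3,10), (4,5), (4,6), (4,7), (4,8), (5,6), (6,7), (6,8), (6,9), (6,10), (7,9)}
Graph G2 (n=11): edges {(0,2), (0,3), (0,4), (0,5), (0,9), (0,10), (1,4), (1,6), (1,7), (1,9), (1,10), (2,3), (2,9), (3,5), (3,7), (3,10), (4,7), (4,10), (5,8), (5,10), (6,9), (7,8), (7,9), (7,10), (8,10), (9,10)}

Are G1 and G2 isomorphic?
No, not isomorphic

The graphs are NOT isomorphic.

Counting triangles (3-cliques): G1 has 16, G2 has 19.
Triangle count is an isomorphism invariant, so differing triangle counts rule out isomorphism.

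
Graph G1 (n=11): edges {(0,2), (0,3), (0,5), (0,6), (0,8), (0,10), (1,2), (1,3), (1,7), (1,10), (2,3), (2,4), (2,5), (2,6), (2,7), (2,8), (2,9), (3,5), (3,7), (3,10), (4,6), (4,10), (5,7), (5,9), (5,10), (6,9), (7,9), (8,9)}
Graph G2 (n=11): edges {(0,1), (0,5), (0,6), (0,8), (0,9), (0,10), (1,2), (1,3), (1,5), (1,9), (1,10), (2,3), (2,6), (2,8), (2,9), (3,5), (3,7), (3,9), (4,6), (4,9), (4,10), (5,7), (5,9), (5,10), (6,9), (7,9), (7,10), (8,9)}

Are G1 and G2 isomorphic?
Yes, isomorphic

The graphs are isomorphic.
One valid mapping φ: V(G1) → V(G2): 0→0, 1→7, 2→9, 3→5, 4→4, 5→1, 6→6, 7→3, 8→8, 9→2, 10→10

Verify φ preserves adjacency — for each edge of G1, its image is an edge of G2:
  (0,2) → (φ(0),φ(2)) = (0,9) ∈ E(G2) ✓
  (0,3) → (φ(0),φ(3)) = (0,5) ∈ E(G2) ✓
  (0,5) → (φ(0),φ(5)) = (0,1) ∈ E(G2) ✓
  (0,6) → (φ(0),φ(6)) = (0,6) ∈ E(G2) ✓
  (0,8) → (φ(0),φ(8)) = (0,8) ∈ E(G2) ✓
  (0,10) → (φ(0),φ(10)) = (0,10) ∈ E(G2) ✓
  (1,2) → (φ(1),φ(2)) = (7,9) ∈ E(G2) ✓
  (1,3) → (φ(1),φ(3)) = (5,7) ∈ E(G2) ✓
  (1,7) → (φ(1),φ(7)) = (3,7) ∈ E(G2) ✓
  (1,10) → (φ(1),φ(10)) = (7,10) ∈ E(G2) ✓
  (2,3) → (φ(2),φ(3)) = (5,9) ∈ E(G2) ✓
  (2,4) → (φ(2),φ(4)) = (4,9) ∈ E(G2) ✓
  (2,5) → (φ(2),φ(5)) = (1,9) ∈ E(G2) ✓
  (2,6) → (φ(2),φ(6)) = (6,9) ∈ E(G2) ✓
  (2,7) → (φ(2),φ(7)) = (3,9) ∈ E(G2) ✓
  (2,8) → (φ(2),φ(8)) = (8,9) ∈ E(G2) ✓
  (2,9) → (φ(2),φ(9)) = (2,9) ∈ E(G2) ✓
  (3,5) → (φ(3),φ(5)) = (1,5) ∈ E(G2) ✓
  (3,7) → (φ(3),φ(7)) = (3,5) ∈ E(G2) ✓
  (3,10) → (φ(3),φ(10)) = (5,10) ∈ E(G2) ✓
  (4,6) → (φ(4),φ(6)) = (4,6) ∈ E(G2) ✓
  (4,10) → (φ(4),φ(10)) = (4,10) ∈ E(G2) ✓
  (5,7) → (φ(5),φ(7)) = (1,3) ∈ E(G2) ✓
  (5,9) → (φ(5),φ(9)) = (1,2) ∈ E(G2) ✓
  (5,10) → (φ(5),φ(10)) = (1,10) ∈ E(G2) ✓
  (6,9) → (φ(6),φ(9)) = (2,6) ∈ E(G2) ✓
  (7,9) → (φ(7),φ(9)) = (2,3) ∈ E(G2) ✓
  (8,9) → (φ(8),φ(9)) = (2,8) ∈ E(G2) ✓
All 28 edges of G1 map to edges of G2, and |E(G1)| = |E(G2)| = 28, so φ is a bijection on edges as well as vertices. Hence G1 ≅ G2.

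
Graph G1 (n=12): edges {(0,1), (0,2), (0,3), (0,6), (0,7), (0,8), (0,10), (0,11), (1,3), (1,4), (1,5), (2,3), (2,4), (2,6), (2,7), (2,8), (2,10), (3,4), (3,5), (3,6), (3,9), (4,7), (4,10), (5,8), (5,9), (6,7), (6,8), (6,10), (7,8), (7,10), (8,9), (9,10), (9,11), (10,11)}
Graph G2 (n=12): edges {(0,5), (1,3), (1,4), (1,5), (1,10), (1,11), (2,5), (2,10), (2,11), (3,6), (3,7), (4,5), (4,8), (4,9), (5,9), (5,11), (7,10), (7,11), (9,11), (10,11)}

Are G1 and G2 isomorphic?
No, not isomorphic

The graphs are NOT isomorphic.

Degrees in G1: deg(0)=8, deg(1)=4, deg(2)=7, deg(3)=7, deg(4)=5, deg(5)=4, deg(6)=6, deg(7)=6, deg(8)=6, deg(9)=5, deg(10)=7, deg(11)=3.
Sorted degree sequence of G1: [8, 7, 7, 7, 6, 6, 6, 5, 5, 4, 4, 3].
Degrees in G2: deg(0)=1, deg(1)=5, deg(2)=3, deg(3)=3, deg(4)=4, deg(5)=6, deg(6)=1, deg(7)=3, deg(8)=1, deg(9)=3, deg(10)=4, deg(11)=6.
Sorted degree sequence of G2: [6, 6, 5, 4, 4, 3, 3, 3, 3, 1, 1, 1].
The (sorted) degree sequence is an isomorphism invariant, so since G1 and G2 have different degree sequences they cannot be isomorphic.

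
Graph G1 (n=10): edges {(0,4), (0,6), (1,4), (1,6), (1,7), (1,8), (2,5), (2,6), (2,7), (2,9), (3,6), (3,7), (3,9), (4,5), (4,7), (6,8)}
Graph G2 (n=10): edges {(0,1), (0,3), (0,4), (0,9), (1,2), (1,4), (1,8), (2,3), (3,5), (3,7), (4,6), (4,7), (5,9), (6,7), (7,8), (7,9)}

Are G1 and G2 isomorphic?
Yes, isomorphic

The graphs are isomorphic.
One valid mapping φ: V(G1) → V(G2): 0→8, 1→4, 2→3, 3→9, 4→1, 5→2, 6→7, 7→0, 8→6, 9→5

Verify φ preserves adjacency — for each edge of G1, its image is an edge of G2:
  (0,4) → (φ(0),φ(4)) = (1,8) ∈ E(G2) ✓
  (0,6) → (φ(0),φ(6)) = (7,8) ∈ E(G2) ✓
  (1,4) → (φ(1),φ(4)) = (1,4) ∈ E(G2) ✓
  (1,6) → (φ(1),φ(6)) = (4,7) ∈ E(G2) ✓
  (1,7) → (φ(1),φ(7)) = (0,4) ∈ E(G2) ✓
  (1,8) → (φ(1),φ(8)) = (4,6) ∈ E(G2) ✓
  (2,5) → (φ(2),φ(5)) = (2,3) ∈ E(G2) ✓
  (2,6) → (φ(2),φ(6)) = (3,7) ∈ E(G2) ✓
  (2,7) → (φ(2),φ(7)) = (0,3) ∈ E(G2) ✓
  (2,9) → (φ(2),φ(9)) = (3,5) ∈ E(G2) ✓
  (3,6) → (φ(3),φ(6)) = (7,9) ∈ E(G2) ✓
  (3,7) → (φ(3),φ(7)) = (0,9) ∈ E(G2) ✓
  (3,9) → (φ(3),φ(9)) = (5,9) ∈ E(G2) ✓
  (4,5) → (φ(4),φ(5)) = (1,2) ∈ E(G2) ✓
  (4,7) → (φ(4),φ(7)) = (0,1) ∈ E(G2) ✓
  (6,8) → (φ(6),φ(8)) = (6,7) ∈ E(G2) ✓
All 16 edges of G1 map to edges of G2, and |E(G1)| = |E(G2)| = 16, so φ is a bijection on edges as well as vertices. Hence G1 ≅ G2.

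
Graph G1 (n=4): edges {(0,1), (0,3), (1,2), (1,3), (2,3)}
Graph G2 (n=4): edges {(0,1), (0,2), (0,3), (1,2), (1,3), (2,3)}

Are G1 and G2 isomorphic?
No, not isomorphic

The graphs are NOT isomorphic.

Counting edges: G1 has 5 edge(s); G2 has 6 edge(s).
Edge count is an isomorphism invariant (a bijection on vertices induces a bijection on edges), so differing edge counts rule out isomorphism.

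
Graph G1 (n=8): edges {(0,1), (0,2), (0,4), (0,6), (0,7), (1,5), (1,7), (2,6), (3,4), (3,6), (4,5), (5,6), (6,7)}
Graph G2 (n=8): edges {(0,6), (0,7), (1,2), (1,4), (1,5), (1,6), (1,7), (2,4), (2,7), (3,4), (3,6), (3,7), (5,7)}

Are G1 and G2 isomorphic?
Yes, isomorphic

The graphs are isomorphic.
One valid mapping φ: V(G1) → V(G2): 0→1, 1→4, 2→5, 3→0, 4→6, 5→3, 6→7, 7→2

Verify φ preserves adjacency — for each edge of G1, its image is an edge of G2:
  (0,1) → (φ(0),φ(1)) = (1,4) ∈ E(G2) ✓
  (0,2) → (φ(0),φ(2)) = (1,5) ∈ E(G2) ✓
  (0,4) → (φ(0),φ(4)) = (1,6) ∈ E(G2) ✓
  (0,6) → (φ(0),φ(6)) = (1,7) ∈ E(G2) ✓
  (0,7) → (φ(0),φ(7)) = (1,2) ∈ E(G2) ✓
  (1,5) → (φ(1),φ(5)) = (3,4) ∈ E(G2) ✓
  (1,7) → (φ(1),φ(7)) = (2,4) ∈ E(G2) ✓
  (2,6) → (φ(2),φ(6)) = (5,7) ∈ E(G2) ✓
  (3,4) → (φ(3),φ(4)) = (0,6) ∈ E(G2) ✓
  (3,6) → (φ(3),φ(6)) = (0,7) ∈ E(G2) ✓
  (4,5) → (φ(4),φ(5)) = (3,6) ∈ E(G2) ✓
  (5,6) → (φ(5),φ(6)) = (3,7) ∈ E(G2) ✓
  (6,7) → (φ(6),φ(7)) = (2,7) ∈ E(G2) ✓
All 13 edges of G1 map to edges of G2, and |E(G1)| = |E(G2)| = 13, so φ is a bijection on edges as well as vertices. Hence G1 ≅ G2.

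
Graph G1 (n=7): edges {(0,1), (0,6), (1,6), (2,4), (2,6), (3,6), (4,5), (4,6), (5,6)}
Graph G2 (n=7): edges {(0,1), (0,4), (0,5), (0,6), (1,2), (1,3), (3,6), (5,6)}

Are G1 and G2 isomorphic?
No, not isomorphic

The graphs are NOT isomorphic.

Degrees in G1: deg(0)=2, deg(1)=2, deg(2)=2, deg(3)=1, deg(4)=3, deg(5)=2, deg(6)=6.
Sorted degree sequence of G1: [6, 3, 2, 2, 2, 2, 1].
Degrees in G2: deg(0)=4, deg(1)=3, deg(2)=1, deg(3)=2, deg(4)=1, deg(5)=2, deg(6)=3.
Sorted degree sequence of G2: [4, 3, 3, 2, 2, 1, 1].
The (sorted) degree sequence is an isomorphism invariant, so since G1 and G2 have different degree sequences they cannot be isomorphic.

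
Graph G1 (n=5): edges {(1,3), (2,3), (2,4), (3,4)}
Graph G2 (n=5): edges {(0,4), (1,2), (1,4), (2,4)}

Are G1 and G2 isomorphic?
Yes, isomorphic

The graphs are isomorphic.
One valid mapping φ: V(G1) → V(G2): 0→3, 1→0, 2→2, 3→4, 4→1

Verify φ preserves adjacency — for each edge of G1, its image is an edge of G2:
  (1,3) → (φ(1),φ(3)) = (0,4) ∈ E(G2) ✓
  (2,3) → (φ(2),φ(3)) = (2,4) ∈ E(G2) ✓
  (2,4) → (φ(2),φ(4)) = (1,2) ∈ E(G2) ✓
  (3,4) → (φ(3),φ(4)) = (1,4) ∈ E(G2) ✓
All 4 edges of G1 map to edges of G2, and |E(G1)| = |E(G2)| = 4, so φ is a bijection on edges as well as vertices. Hence G1 ≅ G2.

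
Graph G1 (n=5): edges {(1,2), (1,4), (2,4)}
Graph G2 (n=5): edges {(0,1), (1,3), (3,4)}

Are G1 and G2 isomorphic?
No, not isomorphic

The graphs are NOT isomorphic.

Degrees in G1: deg(0)=0, deg(1)=2, deg(2)=2, deg(3)=0, deg(4)=2.
Sorted degree sequence of G1: [2, 2, 2, 0, 0].
Degrees in G2: deg(0)=1, deg(1)=2, deg(2)=0, deg(3)=2, deg(4)=1.
Sorted degree sequence of G2: [2, 2, 1, 1, 0].
The (sorted) degree sequence is an isomorphism invariant, so since G1 and G2 have different degree sequences they cannot be isomorphic.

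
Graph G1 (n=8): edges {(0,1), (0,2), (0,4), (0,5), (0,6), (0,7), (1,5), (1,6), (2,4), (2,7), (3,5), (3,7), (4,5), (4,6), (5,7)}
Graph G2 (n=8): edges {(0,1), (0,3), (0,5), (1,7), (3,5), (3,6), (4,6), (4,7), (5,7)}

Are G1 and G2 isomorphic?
No, not isomorphic

The graphs are NOT isomorphic.

Connected components of G1: 1 component(s) with vertex sets [[0, 1, 2, 3, 4, 5, 6, 7]], sizes [8].
Connected components of G2: 2 component(s) with vertex sets [[2], [0, 1, 3, 4, 5, 6, 7]], sizes [1, 7].
The number of connected components (and the multiset of component sizes) is an isomorphism invariant — an isomorphism maps each component of G1 bijectively onto a component of G2. Since G1 has 1 component(s) and G2 has 2, they cannot be isomorphic.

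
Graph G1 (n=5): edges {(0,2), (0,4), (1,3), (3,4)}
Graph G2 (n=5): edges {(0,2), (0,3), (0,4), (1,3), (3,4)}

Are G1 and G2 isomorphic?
No, not isomorphic

The graphs are NOT isomorphic.

Counting edges: G1 has 4 edge(s); G2 has 5 edge(s).
Edge count is an isomorphism invariant (a bijection on vertices induces a bijection on edges), so differing edge counts rule out isomorphism.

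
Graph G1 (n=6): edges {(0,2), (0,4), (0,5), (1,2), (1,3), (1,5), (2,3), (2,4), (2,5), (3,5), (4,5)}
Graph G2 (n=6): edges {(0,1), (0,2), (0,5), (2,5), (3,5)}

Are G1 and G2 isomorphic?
No, not isomorphic

The graphs are NOT isomorphic.

Counting triangles (3-cliques): G1 has 8, G2 has 1.
Triangle count is an isomorphism invariant, so differing triangle counts rule out isomorphism.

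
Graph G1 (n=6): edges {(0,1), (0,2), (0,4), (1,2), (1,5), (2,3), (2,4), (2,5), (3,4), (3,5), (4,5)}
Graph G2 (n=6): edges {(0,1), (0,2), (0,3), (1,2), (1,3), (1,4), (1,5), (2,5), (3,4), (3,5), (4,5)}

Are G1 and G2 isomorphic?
Yes, isomorphic

The graphs are isomorphic.
One valid mapping φ: V(G1) → V(G2): 0→0, 1→2, 2→1, 3→4, 4→3, 5→5

Verify φ preserves adjacency — for each edge of G1, its image is an edge of G2:
  (0,1) → (φ(0),φ(1)) = (0,2) ∈ E(G2) ✓
  (0,2) → (φ(0),φ(2)) = (0,1) ∈ E(G2) ✓
  (0,4) → (φ(0),φ(4)) = (0,3) ∈ E(G2) ✓
  (1,2) → (φ(1),φ(2)) = (1,2) ∈ E(G2) ✓
  (1,5) → (φ(1),φ(5)) = (2,5) ∈ E(G2) ✓
  (2,3) → (φ(2),φ(3)) = (1,4) ∈ E(G2) ✓
  (2,4) → (φ(2),φ(4)) = (1,3) ∈ E(G2) ✓
  (2,5) → (φ(2),φ(5)) = (1,5) ∈ E(G2) ✓
  (3,4) → (φ(3),φ(4)) = (3,4) ∈ E(G2) ✓
  (3,5) → (φ(3),φ(5)) = (4,5) ∈ E(G2) ✓
  (4,5) → (φ(4),φ(5)) = (3,5) ∈ E(G2) ✓
All 11 edges of G1 map to edges of G2, and |E(G1)| = |E(G2)| = 11, so φ is a bijection on edges as well as vertices. Hence G1 ≅ G2.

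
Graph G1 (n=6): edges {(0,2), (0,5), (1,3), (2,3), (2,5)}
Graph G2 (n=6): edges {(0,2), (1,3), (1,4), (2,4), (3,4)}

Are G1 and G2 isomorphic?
Yes, isomorphic

The graphs are isomorphic.
One valid mapping φ: V(G1) → V(G2): 0→3, 1→0, 2→4, 3→2, 4→5, 5→1

Verify φ preserves adjacency — for each edge of G1, its image is an edge of G2:
  (0,2) → (φ(0),φ(2)) = (3,4) ∈ E(G2) ✓
  (0,5) → (φ(0),φ(5)) = (1,3) ∈ E(G2) ✓
  (1,3) → (φ(1),φ(3)) = (0,2) ∈ E(G2) ✓
  (2,3) → (φ(2),φ(3)) = (2,4) ∈ E(G2) ✓
  (2,5) → (φ(2),φ(5)) = (1,4) ∈ E(G2) ✓
All 5 edges of G1 map to edges of G2, and |E(G1)| = |E(G2)| = 5, so φ is a bijection on edges as well as vertices. Hence G1 ≅ G2.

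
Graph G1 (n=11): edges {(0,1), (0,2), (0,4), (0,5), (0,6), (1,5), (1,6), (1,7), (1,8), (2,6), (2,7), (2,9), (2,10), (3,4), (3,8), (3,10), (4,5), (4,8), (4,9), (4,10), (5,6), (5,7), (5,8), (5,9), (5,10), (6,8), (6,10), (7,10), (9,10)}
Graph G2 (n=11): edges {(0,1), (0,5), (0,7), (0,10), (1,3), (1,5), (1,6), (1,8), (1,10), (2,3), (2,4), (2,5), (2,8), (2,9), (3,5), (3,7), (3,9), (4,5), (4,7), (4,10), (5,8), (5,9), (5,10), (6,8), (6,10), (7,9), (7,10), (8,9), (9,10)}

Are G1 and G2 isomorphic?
Yes, isomorphic

The graphs are isomorphic.
One valid mapping φ: V(G1) → V(G2): 0→3, 1→2, 2→7, 3→6, 4→1, 5→5, 6→9, 7→4, 8→8, 9→0, 10→10

Verify φ preserves adjacency — for each edge of G1, its image is an edge of G2:
  (0,1) → (φ(0),φ(1)) = (2,3) ∈ E(G2) ✓
  (0,2) → (φ(0),φ(2)) = (3,7) ∈ E(G2) ✓
  (0,4) → (φ(0),φ(4)) = (1,3) ∈ E(G2) ✓
  (0,5) → (φ(0),φ(5)) = (3,5) ∈ E(G2) ✓
  (0,6) → (φ(0),φ(6)) = (3,9) ∈ E(G2) ✓
  (1,5) → (φ(1),φ(5)) = (2,5) ∈ E(G2) ✓
  (1,6) → (φ(1),φ(6)) = (2,9) ∈ E(G2) ✓
  (1,7) → (φ(1),φ(7)) = (2,4) ∈ E(G2) ✓
  (1,8) → (φ(1),φ(8)) = (2,8) ∈ E(G2) ✓
  (2,6) → (φ(2),φ(6)) = (7,9) ∈ E(G2) ✓
  (2,7) → (φ(2),φ(7)) = (4,7) ∈ E(G2) ✓
  (2,9) → (φ(2),φ(9)) = (0,7) ∈ E(G2) ✓
  (2,10) → (φ(2),φ(10)) = (7,10) ∈ E(G2) ✓
  (3,4) → (φ(3),φ(4)) = (1,6) ∈ E(G2) ✓
  (3,8) → (φ(3),φ(8)) = (6,8) ∈ E(G2) ✓
  (3,10) → (φ(3),φ(10)) = (6,10) ∈ E(G2) ✓
  (4,5) → (φ(4),φ(5)) = (1,5) ∈ E(G2) ✓
  (4,8) → (φ(4),φ(8)) = (1,8) ∈ E(G2) ✓
  (4,9) → (φ(4),φ(9)) = (0,1) ∈ E(G2) ✓
  (4,10) → (φ(4),φ(10)) = (1,10) ∈ E(G2) ✓
  (5,6) → (φ(5),φ(6)) = (5,9) ∈ E(G2) ✓
  (5,7) → (φ(5),φ(7)) = (4,5) ∈ E(G2) ✓
  (5,8) → (φ(5),φ(8)) = (5,8) ∈ E(G2) ✓
  (5,9) → (φ(5),φ(9)) = (0,5) ∈ E(G2) ✓
  (5,10) → (φ(5),φ(10)) = (5,10) ∈ E(G2) ✓
  (6,8) → (φ(6),φ(8)) = (8,9) ∈ E(G2) ✓
  (6,10) → (φ(6),φ(10)) = (9,10) ∈ E(G2) ✓
  (7,10) → (φ(7),φ(10)) = (4,10) ∈ E(G2) ✓
  (9,10) → (φ(9),φ(10)) = (0,10) ∈ E(G2) ✓
All 29 edges of G1 map to edges of G2, and |E(G1)| = |E(G2)| = 29, so φ is a bijection on edges as well as vertices. Hence G1 ≅ G2.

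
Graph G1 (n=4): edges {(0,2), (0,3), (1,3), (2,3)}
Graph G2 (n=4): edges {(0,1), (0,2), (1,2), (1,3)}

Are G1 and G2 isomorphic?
Yes, isomorphic

The graphs are isomorphic.
One valid mapping φ: V(G1) → V(G2): 0→0, 1→3, 2→2, 3→1

Verify φ preserves adjacency — for each edge of G1, its image is an edge of G2:
  (0,2) → (φ(0),φ(2)) = (0,2) ∈ E(G2) ✓
  (0,3) → (φ(0),φ(3)) = (0,1) ∈ E(G2) ✓
  (1,3) → (φ(1),φ(3)) = (1,3) ∈ E(G2) ✓
  (2,3) → (φ(2),φ(3)) = (1,2) ∈ E(G2) ✓
All 4 edges of G1 map to edges of G2, and |E(G1)| = |E(G2)| = 4, so φ is a bijection on edges as well as vertices. Hence G1 ≅ G2.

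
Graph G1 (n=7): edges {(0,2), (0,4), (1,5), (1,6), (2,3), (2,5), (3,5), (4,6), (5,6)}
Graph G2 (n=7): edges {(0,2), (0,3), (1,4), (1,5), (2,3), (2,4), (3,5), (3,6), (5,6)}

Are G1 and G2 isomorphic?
Yes, isomorphic

The graphs are isomorphic.
One valid mapping φ: V(G1) → V(G2): 0→1, 1→0, 2→5, 3→6, 4→4, 5→3, 6→2

Verify φ preserves adjacency — for each edge of G1, its image is an edge of G2:
  (0,2) → (φ(0),φ(2)) = (1,5) ∈ E(G2) ✓
  (0,4) → (φ(0),φ(4)) = (1,4) ∈ E(G2) ✓
  (1,5) → (φ(1),φ(5)) = (0,3) ∈ E(G2) ✓
  (1,6) → (φ(1),φ(6)) = (0,2) ∈ E(G2) ✓
  (2,3) → (φ(2),φ(3)) = (5,6) ∈ E(G2) ✓
  (2,5) → (φ(2),φ(5)) = (3,5) ∈ E(G2) ✓
  (3,5) → (φ(3),φ(5)) = (3,6) ∈ E(G2) ✓
  (4,6) → (φ(4),φ(6)) = (2,4) ∈ E(G2) ✓
  (5,6) → (φ(5),φ(6)) = (2,3) ∈ E(G2) ✓
All 9 edges of G1 map to edges of G2, and |E(G1)| = |E(G2)| = 9, so φ is a bijection on edges as well as vertices. Hence G1 ≅ G2.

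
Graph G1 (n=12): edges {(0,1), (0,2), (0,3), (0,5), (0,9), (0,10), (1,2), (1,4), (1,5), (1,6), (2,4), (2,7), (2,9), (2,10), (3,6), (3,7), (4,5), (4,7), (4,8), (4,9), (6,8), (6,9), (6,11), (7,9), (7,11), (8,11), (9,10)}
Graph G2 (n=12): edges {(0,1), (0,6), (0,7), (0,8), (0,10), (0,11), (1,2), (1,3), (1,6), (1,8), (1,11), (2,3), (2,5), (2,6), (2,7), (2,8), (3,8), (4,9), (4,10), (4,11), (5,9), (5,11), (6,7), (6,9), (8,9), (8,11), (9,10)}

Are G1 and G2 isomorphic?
Yes, isomorphic

The graphs are isomorphic.
One valid mapping φ: V(G1) → V(G2): 0→2, 1→6, 2→1, 3→5, 4→0, 5→7, 6→9, 7→11, 8→10, 9→8, 10→3, 11→4

Verify φ preserves adjacency — for each edge of G1, its image is an edge of G2:
  (0,1) → (φ(0),φ(1)) = (2,6) ∈ E(G2) ✓
  (0,2) → (φ(0),φ(2)) = (1,2) ∈ E(G2) ✓
  (0,3) → (φ(0),φ(3)) = (2,5) ∈ E(G2) ✓
  (0,5) → (φ(0),φ(5)) = (2,7) ∈ E(G2) ✓
  (0,9) → (φ(0),φ(9)) = (2,8) ∈ E(G2) ✓
  (0,10) → (φ(0),φ(10)) = (2,3) ∈ E(G2) ✓
  (1,2) → (φ(1),φ(2)) = (1,6) ∈ E(G2) ✓
  (1,4) → (φ(1),φ(4)) = (0,6) ∈ E(G2) ✓
  (1,5) → (φ(1),φ(5)) = (6,7) ∈ E(G2) ✓
  (1,6) → (φ(1),φ(6)) = (6,9) ∈ E(G2) ✓
  (2,4) → (φ(2),φ(4)) = (0,1) ∈ E(G2) ✓
  (2,7) → (φ(2),φ(7)) = (1,11) ∈ E(G2) ✓
  (2,9) → (φ(2),φ(9)) = (1,8) ∈ E(G2) ✓
  (2,10) → (φ(2),φ(10)) = (1,3) ∈ E(G2) ✓
  (3,6) → (φ(3),φ(6)) = (5,9) ∈ E(G2) ✓
  (3,7) → (φ(3),φ(7)) = (5,11) ∈ E(G2) ✓
  (4,5) → (φ(4),φ(5)) = (0,7) ∈ E(G2) ✓
  (4,7) → (φ(4),φ(7)) = (0,11) ∈ E(G2) ✓
  (4,8) → (φ(4),φ(8)) = (0,10) ∈ E(G2) ✓
  (4,9) → (φ(4),φ(9)) = (0,8) ∈ E(G2) ✓
  (6,8) → (φ(6),φ(8)) = (9,10) ∈ E(G2) ✓
  (6,9) → (φ(6),φ(9)) = (8,9) ∈ E(G2) ✓
  (6,11) → (φ(6),φ(11)) = (4,9) ∈ E(G2) ✓
  (7,9) → (φ(7),φ(9)) = (8,11) ∈ E(G2) ✓
  (7,11) → (φ(7),φ(11)) = (4,11) ∈ E(G2) ✓
  (8,11) → (φ(8),φ(11)) = (4,10) ∈ E(G2) ✓
  (9,10) → (φ(9),φ(10)) = (3,8) ∈ E(G2) ✓
All 27 edges of G1 map to edges of G2, and |E(G1)| = |E(G2)| = 27, so φ is a bijection on edges as well as vertices. Hence G1 ≅ G2.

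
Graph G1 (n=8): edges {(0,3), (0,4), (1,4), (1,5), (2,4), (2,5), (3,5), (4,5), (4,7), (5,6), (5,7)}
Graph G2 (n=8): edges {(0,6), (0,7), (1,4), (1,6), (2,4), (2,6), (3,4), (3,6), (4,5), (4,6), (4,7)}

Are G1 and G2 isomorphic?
Yes, isomorphic

The graphs are isomorphic.
One valid mapping φ: V(G1) → V(G2): 0→0, 1→1, 2→2, 3→7, 4→6, 5→4, 6→5, 7→3

Verify φ preserves adjacency — for each edge of G1, its image is an edge of G2:
  (0,3) → (φ(0),φ(3)) = (0,7) ∈ E(G2) ✓
  (0,4) → (φ(0),φ(4)) = (0,6) ∈ E(G2) ✓
  (1,4) → (φ(1),φ(4)) = (1,6) ∈ E(G2) ✓
  (1,5) → (φ(1),φ(5)) = (1,4) ∈ E(G2) ✓
  (2,4) → (φ(2),φ(4)) = (2,6) ∈ E(G2) ✓
  (2,5) → (φ(2),φ(5)) = (2,4) ∈ E(G2) ✓
  (3,5) → (φ(3),φ(5)) = (4,7) ∈ E(G2) ✓
  (4,5) → (φ(4),φ(5)) = (4,6) ∈ E(G2) ✓
  (4,7) → (φ(4),φ(7)) = (3,6) ∈ E(G2) ✓
  (5,6) → (φ(5),φ(6)) = (4,5) ∈ E(G2) ✓
  (5,7) → (φ(5),φ(7)) = (3,4) ∈ E(G2) ✓
All 11 edges of G1 map to edges of G2, and |E(G1)| = |E(G2)| = 11, so φ is a bijection on edges as well as vertices. Hence G1 ≅ G2.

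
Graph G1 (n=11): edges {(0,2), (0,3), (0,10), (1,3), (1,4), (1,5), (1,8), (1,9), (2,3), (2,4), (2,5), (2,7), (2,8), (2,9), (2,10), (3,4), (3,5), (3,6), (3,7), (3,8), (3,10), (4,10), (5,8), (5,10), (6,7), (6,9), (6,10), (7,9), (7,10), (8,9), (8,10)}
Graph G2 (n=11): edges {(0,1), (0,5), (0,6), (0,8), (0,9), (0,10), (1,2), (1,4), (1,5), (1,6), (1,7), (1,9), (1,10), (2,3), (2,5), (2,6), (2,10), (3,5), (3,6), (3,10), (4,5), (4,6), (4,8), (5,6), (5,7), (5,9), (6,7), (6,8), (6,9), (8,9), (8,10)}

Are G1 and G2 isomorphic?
Yes, isomorphic

The graphs are isomorphic.
One valid mapping φ: V(G1) → V(G2): 0→7, 1→8, 2→1, 3→6, 4→4, 5→9, 6→3, 7→2, 8→0, 9→10, 10→5

Verify φ preserves adjacency — for each edge of G1, its image is an edge of G2:
  (0,2) → (φ(0),φ(2)) = (1,7) ∈ E(G2) ✓
  (0,3) → (φ(0),φ(3)) = (6,7) ∈ E(G2) ✓
  (0,10) → (φ(0),φ(10)) = (5,7) ∈ E(G2) ✓
  (1,3) → (φ(1),φ(3)) = (6,8) ∈ E(G2) ✓
  (1,4) → (φ(1),φ(4)) = (4,8) ∈ E(G2) ✓
  (1,5) → (φ(1),φ(5)) = (8,9) ∈ E(G2) ✓
  (1,8) → (φ(1),φ(8)) = (0,8) ∈ E(G2) ✓
  (1,9) → (φ(1),φ(9)) = (8,10) ∈ E(G2) ✓
  (2,3) → (φ(2),φ(3)) = (1,6) ∈ E(G2) ✓
  (2,4) → (φ(2),φ(4)) = (1,4) ∈ E(G2) ✓
  (2,5) → (φ(2),φ(5)) = (1,9) ∈ E(G2) ✓
  (2,7) → (φ(2),φ(7)) = (1,2) ∈ E(G2) ✓
  (2,8) → (φ(2),φ(8)) = (0,1) ∈ E(G2) ✓
  (2,9) → (φ(2),φ(9)) = (1,10) ∈ E(G2) ✓
  (2,10) → (φ(2),φ(10)) = (1,5) ∈ E(G2) ✓
  (3,4) → (φ(3),φ(4)) = (4,6) ∈ E(G2) ✓
  (3,5) → (φ(3),φ(5)) = (6,9) ∈ E(G2) ✓
  (3,6) → (φ(3),φ(6)) = (3,6) ∈ E(G2) ✓
  (3,7) → (φ(3),φ(7)) = (2,6) ∈ E(G2) ✓
  (3,8) → (φ(3),φ(8)) = (0,6) ∈ E(G2) ✓
  (3,10) → (φ(3),φ(10)) = (5,6) ∈ E(G2) ✓
  (4,10) → (φ(4),φ(10)) = (4,5) ∈ E(G2) ✓
  (5,8) → (φ(5),φ(8)) = (0,9) ∈ E(G2) ✓
  (5,10) → (φ(5),φ(10)) = (5,9) ∈ E(G2) ✓
  (6,7) → (φ(6),φ(7)) = (2,3) ∈ E(G2) ✓
  (6,9) → (φ(6),φ(9)) = (3,10) ∈ E(G2) ✓
  (6,10) → (φ(6),φ(10)) = (3,5) ∈ E(G2) ✓
  (7,9) → (φ(7),φ(9)) = (2,10) ∈ E(G2) ✓
  (7,10) → (φ(7),φ(10)) = (2,5) ∈ E(G2) ✓
  (8,9) → (φ(8),φ(9)) = (0,10) ∈ E(G2) ✓
  (8,10) → (φ(8),φ(10)) = (0,5) ∈ E(G2) ✓
All 31 edges of G1 map to edges of G2, and |E(G1)| = |E(G2)| = 31, so φ is a bijection on edges as well as vertices. Hence G1 ≅ G2.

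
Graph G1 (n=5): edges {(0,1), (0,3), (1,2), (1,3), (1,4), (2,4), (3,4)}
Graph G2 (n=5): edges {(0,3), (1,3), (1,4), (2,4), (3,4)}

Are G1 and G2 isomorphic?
No, not isomorphic

The graphs are NOT isomorphic.

Counting edges: G1 has 7 edge(s); G2 has 5 edge(s).
Edge count is an isomorphism invariant (a bijection on vertices induces a bijection on edges), so differing edge counts rule out isomorphism.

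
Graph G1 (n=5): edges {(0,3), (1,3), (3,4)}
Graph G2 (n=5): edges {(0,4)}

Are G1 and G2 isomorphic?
No, not isomorphic

The graphs are NOT isomorphic.

Degrees in G1: deg(0)=1, deg(1)=1, deg(2)=0, deg(3)=3, deg(4)=1.
Sorted degree sequence of G1: [3, 1, 1, 1, 0].
Degrees in G2: deg(0)=1, deg(1)=0, deg(2)=0, deg(3)=0, deg(4)=1.
Sorted degree sequence of G2: [1, 1, 0, 0, 0].
The (sorted) degree sequence is an isomorphism invariant, so since G1 and G2 have different degree sequences they cannot be isomorphic.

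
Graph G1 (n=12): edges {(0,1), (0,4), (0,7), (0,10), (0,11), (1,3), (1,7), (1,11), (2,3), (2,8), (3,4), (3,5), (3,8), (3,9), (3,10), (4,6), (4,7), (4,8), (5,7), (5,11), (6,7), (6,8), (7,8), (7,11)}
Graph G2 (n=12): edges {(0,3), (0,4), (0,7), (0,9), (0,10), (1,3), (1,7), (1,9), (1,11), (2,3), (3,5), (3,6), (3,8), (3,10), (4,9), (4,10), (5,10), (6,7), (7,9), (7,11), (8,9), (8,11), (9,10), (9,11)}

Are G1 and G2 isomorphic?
Yes, isomorphic

The graphs are isomorphic.
One valid mapping φ: V(G1) → V(G2): 0→7, 1→1, 2→5, 3→3, 4→0, 5→8, 6→4, 7→9, 8→10, 9→2, 10→6, 11→11

Verify φ preserves adjacency — for each edge of G1, its image is an edge of G2:
  (0,1) → (φ(0),φ(1)) = (1,7) ∈ E(G2) ✓
  (0,4) → (φ(0),φ(4)) = (0,7) ∈ E(G2) ✓
  (0,7) → (φ(0),φ(7)) = (7,9) ∈ E(G2) ✓
  (0,10) → (φ(0),φ(10)) = (6,7) ∈ E(G2) ✓
  (0,11) → (φ(0),φ(11)) = (7,11) ∈ E(G2) ✓
  (1,3) → (φ(1),φ(3)) = (1,3) ∈ E(G2) ✓
  (1,7) → (φ(1),φ(7)) = (1,9) ∈ E(G2) ✓
  (1,11) → (φ(1),φ(11)) = (1,11) ∈ E(G2) ✓
  (2,3) → (φ(2),φ(3)) = (3,5) ∈ E(G2) ✓
  (2,8) → (φ(2),φ(8)) = (5,10) ∈ E(G2) ✓
  (3,4) → (φ(3),φ(4)) = (0,3) ∈ E(G2) ✓
  (3,5) → (φ(3),φ(5)) = (3,8) ∈ E(G2) ✓
  (3,8) → (φ(3),φ(8)) = (3,10) ∈ E(G2) ✓
  (3,9) → (φ(3),φ(9)) = (2,3) ∈ E(G2) ✓
  (3,10) → (φ(3),φ(10)) = (3,6) ∈ E(G2) ✓
  (4,6) → (φ(4),φ(6)) = (0,4) ∈ E(G2) ✓
  (4,7) → (φ(4),φ(7)) = (0,9) ∈ E(G2) ✓
  (4,8) → (φ(4),φ(8)) = (0,10) ∈ E(G2) ✓
  (5,7) → (φ(5),φ(7)) = (8,9) ∈ E(G2) ✓
  (5,11) → (φ(5),φ(11)) = (8,11) ∈ E(G2) ✓
  (6,7) → (φ(6),φ(7)) = (4,9) ∈ E(G2) ✓
  (6,8) → (φ(6),φ(8)) = (4,10) ∈ E(G2) ✓
  (7,8) → (φ(7),φ(8)) = (9,10) ∈ E(G2) ✓
  (7,11) → (φ(7),φ(11)) = (9,11) ∈ E(G2) ✓
All 24 edges of G1 map to edges of G2, and |E(G1)| = |E(G2)| = 24, so φ is a bijection on edges as well as vertices. Hence G1 ≅ G2.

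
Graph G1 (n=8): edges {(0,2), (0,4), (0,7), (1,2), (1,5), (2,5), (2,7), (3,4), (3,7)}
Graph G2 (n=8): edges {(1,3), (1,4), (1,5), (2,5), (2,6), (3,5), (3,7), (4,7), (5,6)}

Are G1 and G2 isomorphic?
Yes, isomorphic

The graphs are isomorphic.
One valid mapping φ: V(G1) → V(G2): 0→1, 1→2, 2→5, 3→7, 4→4, 5→6, 6→0, 7→3

Verify φ preserves adjacency — for each edge of G1, its image is an edge of G2:
  (0,2) → (φ(0),φ(2)) = (1,5) ∈ E(G2) ✓
  (0,4) → (φ(0),φ(4)) = (1,4) ∈ E(G2) ✓
  (0,7) → (φ(0),φ(7)) = (1,3) ∈ E(G2) ✓
  (1,2) → (φ(1),φ(2)) = (2,5) ∈ E(G2) ✓
  (1,5) → (φ(1),φ(5)) = (2,6) ∈ E(G2) ✓
  (2,5) → (φ(2),φ(5)) = (5,6) ∈ E(G2) ✓
  (2,7) → (φ(2),φ(7)) = (3,5) ∈ E(G2) ✓
  (3,4) → (φ(3),φ(4)) = (4,7) ∈ E(G2) ✓
  (3,7) → (φ(3),φ(7)) = (3,7) ∈ E(G2) ✓
All 9 edges of G1 map to edges of G2, and |E(G1)| = |E(G2)| = 9, so φ is a bijection on edges as well as vertices. Hence G1 ≅ G2.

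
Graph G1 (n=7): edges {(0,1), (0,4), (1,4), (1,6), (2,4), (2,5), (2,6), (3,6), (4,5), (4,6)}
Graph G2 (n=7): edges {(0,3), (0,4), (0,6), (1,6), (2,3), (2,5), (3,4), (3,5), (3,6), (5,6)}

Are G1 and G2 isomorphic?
Yes, isomorphic

The graphs are isomorphic.
One valid mapping φ: V(G1) → V(G2): 0→4, 1→0, 2→5, 3→1, 4→3, 5→2, 6→6

Verify φ preserves adjacency — for each edge of G1, its image is an edge of G2:
  (0,1) → (φ(0),φ(1)) = (0,4) ∈ E(G2) ✓
  (0,4) → (φ(0),φ(4)) = (3,4) ∈ E(G2) ✓
  (1,4) → (φ(1),φ(4)) = (0,3) ∈ E(G2) ✓
  (1,6) → (φ(1),φ(6)) = (0,6) ∈ E(G2) ✓
  (2,4) → (φ(2),φ(4)) = (3,5) ∈ E(G2) ✓
  (2,5) → (φ(2),φ(5)) = (2,5) ∈ E(G2) ✓
  (2,6) → (φ(2),φ(6)) = (5,6) ∈ E(G2) ✓
  (3,6) → (φ(3),φ(6)) = (1,6) ∈ E(G2) ✓
  (4,5) → (φ(4),φ(5)) = (2,3) ∈ E(G2) ✓
  (4,6) → (φ(4),φ(6)) = (3,6) ∈ E(G2) ✓
All 10 edges of G1 map to edges of G2, and |E(G1)| = |E(G2)| = 10, so φ is a bijection on edges as well as vertices. Hence G1 ≅ G2.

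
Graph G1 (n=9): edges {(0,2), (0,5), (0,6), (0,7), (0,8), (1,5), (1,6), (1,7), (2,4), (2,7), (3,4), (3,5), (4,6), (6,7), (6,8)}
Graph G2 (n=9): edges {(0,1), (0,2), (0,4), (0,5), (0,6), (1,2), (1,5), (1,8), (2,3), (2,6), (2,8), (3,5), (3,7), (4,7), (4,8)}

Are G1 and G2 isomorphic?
Yes, isomorphic

The graphs are isomorphic.
One valid mapping φ: V(G1) → V(G2): 0→0, 1→8, 2→5, 3→7, 4→3, 5→4, 6→2, 7→1, 8→6

Verify φ preserves adjacency — for each edge of G1, its image is an edge of G2:
  (0,2) → (φ(0),φ(2)) = (0,5) ∈ E(G2) ✓
  (0,5) → (φ(0),φ(5)) = (0,4) ∈ E(G2) ✓
  (0,6) → (φ(0),φ(6)) = (0,2) ∈ E(G2) ✓
  (0,7) → (φ(0),φ(7)) = (0,1) ∈ E(G2) ✓
  (0,8) → (φ(0),φ(8)) = (0,6) ∈ E(G2) ✓
  (1,5) → (φ(1),φ(5)) = (4,8) ∈ E(G2) ✓
  (1,6) → (φ(1),φ(6)) = (2,8) ∈ E(G2) ✓
  (1,7) → (φ(1),φ(7)) = (1,8) ∈ E(G2) ✓
  (2,4) → (φ(2),φ(4)) = (3,5) ∈ E(G2) ✓
  (2,7) → (φ(2),φ(7)) = (1,5) ∈ E(G2) ✓
  (3,4) → (φ(3),φ(4)) = (3,7) ∈ E(G2) ✓
  (3,5) → (φ(3),φ(5)) = (4,7) ∈ E(G2) ✓
  (4,6) → (φ(4),φ(6)) = (2,3) ∈ E(G2) ✓
  (6,7) → (φ(6),φ(7)) = (1,2) ∈ E(G2) ✓
  (6,8) → (φ(6),φ(8)) = (2,6) ∈ E(G2) ✓
All 15 edges of G1 map to edges of G2, and |E(G1)| = |E(G2)| = 15, so φ is a bijection on edges as well as vertices. Hence G1 ≅ G2.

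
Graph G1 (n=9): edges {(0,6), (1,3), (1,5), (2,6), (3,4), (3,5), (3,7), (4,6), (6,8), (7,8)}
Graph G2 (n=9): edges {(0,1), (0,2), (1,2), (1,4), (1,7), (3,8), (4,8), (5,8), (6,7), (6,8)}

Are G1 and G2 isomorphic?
Yes, isomorphic

The graphs are isomorphic.
One valid mapping φ: V(G1) → V(G2): 0→3, 1→0, 2→5, 3→1, 4→4, 5→2, 6→8, 7→7, 8→6

Verify φ preserves adjacency — for each edge of G1, its image is an edge of G2:
  (0,6) → (φ(0),φ(6)) = (3,8) ∈ E(G2) ✓
  (1,3) → (φ(1),φ(3)) = (0,1) ∈ E(G2) ✓
  (1,5) → (φ(1),φ(5)) = (0,2) ∈ E(G2) ✓
  (2,6) → (φ(2),φ(6)) = (5,8) ∈ E(G2) ✓
  (3,4) → (φ(3),φ(4)) = (1,4) ∈ E(G2) ✓
  (3,5) → (φ(3),φ(5)) = (1,2) ∈ E(G2) ✓
  (3,7) → (φ(3),φ(7)) = (1,7) ∈ E(G2) ✓
  (4,6) → (φ(4),φ(6)) = (4,8) ∈ E(G2) ✓
  (6,8) → (φ(6),φ(8)) = (6,8) ∈ E(G2) ✓
  (7,8) → (φ(7),φ(8)) = (6,7) ∈ E(G2) ✓
All 10 edges of G1 map to edges of G2, and |E(G1)| = |E(G2)| = 10, so φ is a bijection on edges as well as vertices. Hence G1 ≅ G2.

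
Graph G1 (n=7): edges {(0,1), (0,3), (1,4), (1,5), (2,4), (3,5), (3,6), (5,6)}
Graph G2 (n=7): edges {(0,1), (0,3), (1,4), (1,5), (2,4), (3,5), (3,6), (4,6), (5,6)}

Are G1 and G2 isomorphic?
No, not isomorphic

The graphs are NOT isomorphic.

Counting edges: G1 has 8 edge(s); G2 has 9 edge(s).
Edge count is an isomorphism invariant (a bijection on vertices induces a bijection on edges), so differing edge counts rule out isomorphism.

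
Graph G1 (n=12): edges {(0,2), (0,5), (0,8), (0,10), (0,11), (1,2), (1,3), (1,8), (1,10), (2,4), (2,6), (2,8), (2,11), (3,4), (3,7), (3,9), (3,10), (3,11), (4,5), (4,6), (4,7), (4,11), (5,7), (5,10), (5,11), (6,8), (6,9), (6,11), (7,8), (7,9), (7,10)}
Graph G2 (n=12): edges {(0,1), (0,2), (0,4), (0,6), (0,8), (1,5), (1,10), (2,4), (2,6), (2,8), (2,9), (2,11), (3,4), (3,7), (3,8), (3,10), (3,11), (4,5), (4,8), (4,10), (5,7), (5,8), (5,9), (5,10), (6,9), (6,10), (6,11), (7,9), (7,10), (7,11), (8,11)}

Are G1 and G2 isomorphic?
Yes, isomorphic

The graphs are isomorphic.
One valid mapping φ: V(G1) → V(G2): 0→11, 1→9, 2→2, 3→5, 4→4, 5→3, 6→0, 7→10, 8→6, 9→1, 10→7, 11→8

Verify φ preserves adjacency — for each edge of G1, its image is an edge of G2:
  (0,2) → (φ(0),φ(2)) = (2,11) ∈ E(G2) ✓
  (0,5) → (φ(0),φ(5)) = (3,11) ∈ E(G2) ✓
  (0,8) → (φ(0),φ(8)) = (6,11) ∈ E(G2) ✓
  (0,10) → (φ(0),φ(10)) = (7,11) ∈ E(G2) ✓
  (0,11) → (φ(0),φ(11)) = (8,11) ∈ E(G2) ✓
  (1,2) → (φ(1),φ(2)) = (2,9) ∈ E(G2) ✓
  (1,3) → (φ(1),φ(3)) = (5,9) ∈ E(G2) ✓
  (1,8) → (φ(1),φ(8)) = (6,9) ∈ E(G2) ✓
  (1,10) → (φ(1),φ(10)) = (7,9) ∈ E(G2) ✓
  (2,4) → (φ(2),φ(4)) = (2,4) ∈ E(G2) ✓
  (2,6) → (φ(2),φ(6)) = (0,2) ∈ E(G2) ✓
  (2,8) → (φ(2),φ(8)) = (2,6) ∈ E(G2) ✓
  (2,11) → (φ(2),φ(11)) = (2,8) ∈ E(G2) ✓
  (3,4) → (φ(3),φ(4)) = (4,5) ∈ E(G2) ✓
  (3,7) → (φ(3),φ(7)) = (5,10) ∈ E(G2) ✓
  (3,9) → (φ(3),φ(9)) = (1,5) ∈ E(G2) ✓
  (3,10) → (φ(3),φ(10)) = (5,7) ∈ E(G2) ✓
  (3,11) → (φ(3),φ(11)) = (5,8) ∈ E(G2) ✓
  (4,5) → (φ(4),φ(5)) = (3,4) ∈ E(G2) ✓
  (4,6) → (φ(4),φ(6)) = (0,4) ∈ E(G2) ✓
  (4,7) → (φ(4),φ(7)) = (4,10) ∈ E(G2) ✓
  (4,11) → (φ(4),φ(11)) = (4,8) ∈ E(G2) ✓
  (5,7) → (φ(5),φ(7)) = (3,10) ∈ E(G2) ✓
  (5,10) → (φ(5),φ(10)) = (3,7) ∈ E(G2) ✓
  (5,11) → (φ(5),φ(11)) = (3,8) ∈ E(G2) ✓
  (6,8) → (φ(6),φ(8)) = (0,6) ∈ E(G2) ✓
  (6,9) → (φ(6),φ(9)) = (0,1) ∈ E(G2) ✓
  (6,11) → (φ(6),φ(11)) = (0,8) ∈ E(G2) ✓
  (7,8) → (φ(7),φ(8)) = (6,10) ∈ E(G2) ✓
  (7,9) → (φ(7),φ(9)) = (1,10) ∈ E(G2) ✓
  (7,10) → (φ(7),φ(10)) = (7,10) ∈ E(G2) ✓
All 31 edges of G1 map to edges of G2, and |E(G1)| = |E(G2)| = 31, so φ is a bijection on edges as well as vertices. Hence G1 ≅ G2.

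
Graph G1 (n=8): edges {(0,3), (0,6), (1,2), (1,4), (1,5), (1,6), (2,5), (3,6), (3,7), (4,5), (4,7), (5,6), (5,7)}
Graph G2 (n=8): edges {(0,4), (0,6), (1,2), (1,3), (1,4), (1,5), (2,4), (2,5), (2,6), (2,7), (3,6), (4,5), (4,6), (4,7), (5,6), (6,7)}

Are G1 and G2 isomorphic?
No, not isomorphic

The graphs are NOT isomorphic.

Degrees in G1: deg(0)=2, deg(1)=4, deg(2)=2, deg(3)=3, deg(4)=3, deg(5)=5, deg(6)=4, deg(7)=3.
Sorted degree sequence of G1: [5, 4, 4, 3, 3, 3, 2, 2].
Degrees in G2: deg(0)=2, deg(1)=4, deg(2)=5, deg(3)=2, deg(4)=6, deg(5)=4, deg(6)=6, deg(7)=3.
Sorted degree sequence of G2: [6, 6, 5, 4, 4, 3, 2, 2].
The (sorted) degree sequence is an isomorphism invariant, so since G1 and G2 have different degree sequences they cannot be isomorphic.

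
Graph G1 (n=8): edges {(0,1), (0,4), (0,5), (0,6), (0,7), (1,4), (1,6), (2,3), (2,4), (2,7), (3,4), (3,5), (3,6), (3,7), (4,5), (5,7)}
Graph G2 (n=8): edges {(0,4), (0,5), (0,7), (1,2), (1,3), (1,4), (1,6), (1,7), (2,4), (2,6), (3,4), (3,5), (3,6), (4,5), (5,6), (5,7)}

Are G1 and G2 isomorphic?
Yes, isomorphic

The graphs are isomorphic.
One valid mapping φ: V(G1) → V(G2): 0→5, 1→0, 2→2, 3→1, 4→4, 5→3, 6→7, 7→6

Verify φ preserves adjacency — for each edge of G1, its image is an edge of G2:
  (0,1) → (φ(0),φ(1)) = (0,5) ∈ E(G2) ✓
  (0,4) → (φ(0),φ(4)) = (4,5) ∈ E(G2) ✓
  (0,5) → (φ(0),φ(5)) = (3,5) ∈ E(G2) ✓
  (0,6) → (φ(0),φ(6)) = (5,7) ∈ E(G2) ✓
  (0,7) → (φ(0),φ(7)) = (5,6) ∈ E(G2) ✓
  (1,4) → (φ(1),φ(4)) = (0,4) ∈ E(G2) ✓
  (1,6) → (φ(1),φ(6)) = (0,7) ∈ E(G2) ✓
  (2,3) → (φ(2),φ(3)) = (1,2) ∈ E(G2) ✓
  (2,4) → (φ(2),φ(4)) = (2,4) ∈ E(G2) ✓
  (2,7) → (φ(2),φ(7)) = (2,6) ∈ E(G2) ✓
  (3,4) → (φ(3),φ(4)) = (1,4) ∈ E(G2) ✓
  (3,5) → (φ(3),φ(5)) = (1,3) ∈ E(G2) ✓
  (3,6) → (φ(3),φ(6)) = (1,7) ∈ E(G2) ✓
  (3,7) → (φ(3),φ(7)) = (1,6) ∈ E(G2) ✓
  (4,5) → (φ(4),φ(5)) = (3,4) ∈ E(G2) ✓
  (5,7) → (φ(5),φ(7)) = (3,6) ∈ E(G2) ✓
All 16 edges of G1 map to edges of G2, and |E(G1)| = |E(G2)| = 16, so φ is a bijection on edges as well as vertices. Hence G1 ≅ G2.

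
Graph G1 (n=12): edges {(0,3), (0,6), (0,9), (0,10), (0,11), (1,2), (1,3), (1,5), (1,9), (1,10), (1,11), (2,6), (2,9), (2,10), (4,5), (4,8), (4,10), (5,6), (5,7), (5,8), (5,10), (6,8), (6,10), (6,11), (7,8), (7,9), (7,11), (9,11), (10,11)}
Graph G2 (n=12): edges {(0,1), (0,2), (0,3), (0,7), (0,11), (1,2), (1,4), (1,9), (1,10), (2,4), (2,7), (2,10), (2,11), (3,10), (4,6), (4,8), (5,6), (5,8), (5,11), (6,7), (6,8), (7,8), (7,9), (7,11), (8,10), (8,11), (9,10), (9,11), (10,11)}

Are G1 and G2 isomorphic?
Yes, isomorphic

The graphs are isomorphic.
One valid mapping φ: V(G1) → V(G2): 0→0, 1→10, 2→9, 3→3, 4→5, 5→8, 6→7, 7→4, 8→6, 9→1, 10→11, 11→2

Verify φ preserves adjacency — for each edge of G1, its image is an edge of G2:
  (0,3) → (φ(0),φ(3)) = (0,3) ∈ E(G2) ✓
  (0,6) → (φ(0),φ(6)) = (0,7) ∈ E(G2) ✓
  (0,9) → (φ(0),φ(9)) = (0,1) ∈ E(G2) ✓
  (0,10) → (φ(0),φ(10)) = (0,11) ∈ E(G2) ✓
  (0,11) → (φ(0),φ(11)) = (0,2) ∈ E(G2) ✓
  (1,2) → (φ(1),φ(2)) = (9,10) ∈ E(G2) ✓
  (1,3) → (φ(1),φ(3)) = (3,10) ∈ E(G2) ✓
  (1,5) → (φ(1),φ(5)) = (8,10) ∈ E(G2) ✓
  (1,9) → (φ(1),φ(9)) = (1,10) ∈ E(G2) ✓
  (1,10) → (φ(1),φ(10)) = (10,11) ∈ E(G2) ✓
  (1,11) → (φ(1),φ(11)) = (2,10) ∈ E(G2) ✓
  (2,6) → (φ(2),φ(6)) = (7,9) ∈ E(G2) ✓
  (2,9) → (φ(2),φ(9)) = (1,9) ∈ E(G2) ✓
  (2,10) → (φ(2),φ(10)) = (9,11) ∈ E(G2) ✓
  (4,5) → (φ(4),φ(5)) = (5,8) ∈ E(G2) ✓
  (4,8) → (φ(4),φ(8)) = (5,6) ∈ E(G2) ✓
  (4,10) → (φ(4),φ(10)) = (5,11) ∈ E(G2) ✓
  (5,6) → (φ(5),φ(6)) = (7,8) ∈ E(G2) ✓
  (5,7) → (φ(5),φ(7)) = (4,8) ∈ E(G2) ✓
  (5,8) → (φ(5),φ(8)) = (6,8) ∈ E(G2) ✓
  (5,10) → (φ(5),φ(10)) = (8,11) ∈ E(G2) ✓
  (6,8) → (φ(6),φ(8)) = (6,7) ∈ E(G2) ✓
  (6,10) → (φ(6),φ(10)) = (7,11) ∈ E(G2) ✓
  (6,11) → (φ(6),φ(11)) = (2,7) ∈ E(G2) ✓
  (7,8) → (φ(7),φ(8)) = (4,6) ∈ E(G2) ✓
  (7,9) → (φ(7),φ(9)) = (1,4) ∈ E(G2) ✓
  (7,11) → (φ(7),φ(11)) = (2,4) ∈ E(G2) ✓
  (9,11) → (φ(9),φ(11)) = (1,2) ∈ E(G2) ✓
  (10,11) → (φ(10),φ(11)) = (2,11) ∈ E(G2) ✓
All 29 edges of G1 map to edges of G2, and |E(G1)| = |E(G2)| = 29, so φ is a bijection on edges as well as vertices. Hence G1 ≅ G2.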